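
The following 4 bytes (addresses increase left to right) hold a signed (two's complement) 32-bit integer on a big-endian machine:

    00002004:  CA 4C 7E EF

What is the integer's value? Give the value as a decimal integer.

Big-endian stores the most-significant byte at the lowest address.
The bytes are already most-significant first: 0xCA4C7EEF.
Top bit is set, so as a signed 32-bit value this is 0xCA4C7EEF − 2^32 = -900956433.

-900956433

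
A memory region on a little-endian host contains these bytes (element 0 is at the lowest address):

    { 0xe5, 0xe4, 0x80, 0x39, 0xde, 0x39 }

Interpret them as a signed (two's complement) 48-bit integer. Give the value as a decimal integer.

In little-endian order the low byte comes first in memory.
Reassemble most-significant byte first: 39 DE 39 80 E4 E5 → 0x39DE3980E4E5.
0x39DE3980E4E5 = 63626610271461.

63626610271461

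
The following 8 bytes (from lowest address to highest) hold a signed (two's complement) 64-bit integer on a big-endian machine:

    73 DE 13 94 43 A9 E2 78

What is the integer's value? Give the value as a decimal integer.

Big-endian: lowest address holds the most-significant byte.
The bytes are already most-significant first: 0x73DE139443A9E278.
0x73DE139443A9E278 = 8349132286702772856.

8349132286702772856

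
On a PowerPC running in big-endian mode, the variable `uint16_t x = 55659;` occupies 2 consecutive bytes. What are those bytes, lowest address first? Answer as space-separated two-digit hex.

55659 in hexadecimal, padded to 16 bits, is 0xD96B.
Split into bytes (most-significant first): D9 6B.
Big-endian: lowest address holds the most-significant byte.
So the memory order matches the most-significant-first order: D9 6B.

D9 6B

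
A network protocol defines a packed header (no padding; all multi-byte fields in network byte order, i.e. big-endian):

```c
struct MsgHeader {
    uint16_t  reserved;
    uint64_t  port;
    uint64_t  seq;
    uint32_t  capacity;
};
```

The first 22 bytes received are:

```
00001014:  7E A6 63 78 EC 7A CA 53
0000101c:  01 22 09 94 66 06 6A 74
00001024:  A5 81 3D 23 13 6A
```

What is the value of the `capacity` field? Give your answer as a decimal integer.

1025708906

`capacity` follows `reserved` (2 B), `port` (8 B), `seq` (8 B), so it starts at offset 2 + 8 + 8 = 18 and occupies 4 bytes.
Bytes at offsets 18..21: 3D 23 13 6A.
In big-endian order the high byte comes first in memory.
The bytes are already most-significant first: 0x3D23136A.
0x3D23136A = 1025708906.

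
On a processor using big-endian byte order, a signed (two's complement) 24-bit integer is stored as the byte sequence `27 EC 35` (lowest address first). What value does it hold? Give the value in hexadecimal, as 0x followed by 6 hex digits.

0x27EC35

In big-endian order the high byte comes first in memory.
The bytes are already most-significant first: 0x27EC35.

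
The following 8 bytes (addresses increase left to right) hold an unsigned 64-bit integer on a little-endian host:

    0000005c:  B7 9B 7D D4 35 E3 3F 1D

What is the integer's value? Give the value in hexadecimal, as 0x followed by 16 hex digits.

In little-endian order the low byte comes first in memory.
Reassemble most-significant byte first: 1D 3F E3 35 D4 7D 9B B7 → 0x1D3FE335D47D9BB7.

0x1D3FE335D47D9BB7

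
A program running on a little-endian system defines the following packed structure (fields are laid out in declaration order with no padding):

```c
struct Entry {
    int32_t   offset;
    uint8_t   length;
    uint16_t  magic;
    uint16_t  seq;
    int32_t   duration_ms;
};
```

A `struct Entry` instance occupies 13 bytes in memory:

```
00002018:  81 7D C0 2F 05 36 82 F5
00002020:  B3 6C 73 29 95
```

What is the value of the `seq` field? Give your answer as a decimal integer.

`seq` follows `offset` (4 B), `length` (1 B), `magic` (2 B), so it starts at offset 4 + 1 + 2 = 7 and occupies 2 bytes.
Bytes at offsets 7..8: F5 B3.
In little-endian order the low byte comes first in memory.
Reassemble most-significant byte first: B3 F5 → 0xB3F5.
0xB3F5 = 46069.

46069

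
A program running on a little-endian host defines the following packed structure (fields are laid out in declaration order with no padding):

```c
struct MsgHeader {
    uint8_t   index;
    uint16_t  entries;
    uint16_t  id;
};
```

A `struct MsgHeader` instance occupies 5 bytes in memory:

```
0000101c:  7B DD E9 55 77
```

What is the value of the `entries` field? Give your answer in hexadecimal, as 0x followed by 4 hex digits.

0xE9DD

`entries` follows `index` (1 byte), so it starts at byte offset 1 and occupies 2 bytes.
Bytes at offsets 1..2: DD E9.
Little-endian: lowest address holds the least-significant byte.
Reassemble most-significant byte first: E9 DD → 0xE9DD.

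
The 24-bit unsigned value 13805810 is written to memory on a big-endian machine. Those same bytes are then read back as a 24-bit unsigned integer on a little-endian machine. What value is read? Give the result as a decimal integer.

13805810 in 24-bit hexadecimal is 0xD2A8F2.
Stored big-endian, the bytes at ascending addresses are D2 A8 F2.
Read back as little-endian, the first byte is least significant, giving 0xF2A8D2.
0xF2A8D2 = 15902930.

15902930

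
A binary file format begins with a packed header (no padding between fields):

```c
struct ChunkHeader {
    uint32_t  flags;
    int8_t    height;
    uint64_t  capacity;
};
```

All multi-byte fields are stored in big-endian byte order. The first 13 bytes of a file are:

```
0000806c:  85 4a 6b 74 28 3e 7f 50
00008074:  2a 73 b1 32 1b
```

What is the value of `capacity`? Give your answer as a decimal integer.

`capacity` follows `flags` (4 B), `height` (1 B), so it starts at offset 4 + 1 = 5 and occupies 8 bytes.
Bytes at offsets 5..12: 3E 7F 50 2A 73 B1 32 1B.
Big-endian: lowest address holds the most-significant byte.
The bytes are already most-significant first: 0x3E7F502A73B1321B.
0x3E7F502A73B1321B = 4503406295653626395.

4503406295653626395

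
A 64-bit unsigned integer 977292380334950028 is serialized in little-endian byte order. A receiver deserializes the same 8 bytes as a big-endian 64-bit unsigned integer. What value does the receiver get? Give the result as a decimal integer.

10125939087053066253

977292380334950028 in 64-bit hexadecimal is 0x0D900A3DF38F868C.
Stored little-endian, the bytes at ascending addresses are 8C 86 8F F3 3D 0A 90 0D.
Read back as big-endian, the last byte is least significant, giving 0x8C868FF33D0A900D.
0x8C868FF33D0A900D = 10125939087053066253.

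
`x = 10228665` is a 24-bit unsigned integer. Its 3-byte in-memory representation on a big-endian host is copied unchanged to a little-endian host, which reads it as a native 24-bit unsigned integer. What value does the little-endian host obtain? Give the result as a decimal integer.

10228665 in 24-bit hexadecimal is 0x9C13B9.
Stored big-endian, the bytes at ascending addresses are 9C 13 B9.
Read back as little-endian, the first byte is least significant, giving 0xB9139C.
0xB9139C = 12129180.

12129180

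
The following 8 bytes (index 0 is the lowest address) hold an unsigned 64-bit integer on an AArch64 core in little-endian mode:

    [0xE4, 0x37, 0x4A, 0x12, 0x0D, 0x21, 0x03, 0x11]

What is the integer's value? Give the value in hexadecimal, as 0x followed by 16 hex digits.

0x1103210D124A37E4

Little-endian: lowest address holds the least-significant byte.
Reassemble most-significant byte first: 11 03 21 0D 12 4A 37 E4 → 0x1103210D124A37E4.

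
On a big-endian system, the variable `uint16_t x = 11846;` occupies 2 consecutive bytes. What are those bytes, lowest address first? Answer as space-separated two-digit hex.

2E 46

11846 in hexadecimal, padded to 16 bits, is 0x2E46.
Split into bytes (most-significant first): 2E 46.
Big-endian: lowest address holds the most-significant byte.
So the memory order matches the most-significant-first order: 2E 46.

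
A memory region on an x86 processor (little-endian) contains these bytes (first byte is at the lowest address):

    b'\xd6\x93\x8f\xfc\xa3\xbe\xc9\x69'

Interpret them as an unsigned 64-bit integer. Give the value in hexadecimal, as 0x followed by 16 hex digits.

Little-endian stores the least-significant byte at the lowest address.
Reassemble most-significant byte first: 69 C9 BE A3 FC 8F 93 D6 → 0x69C9BEA3FC8F93D6.

0x69C9BEA3FC8F93D6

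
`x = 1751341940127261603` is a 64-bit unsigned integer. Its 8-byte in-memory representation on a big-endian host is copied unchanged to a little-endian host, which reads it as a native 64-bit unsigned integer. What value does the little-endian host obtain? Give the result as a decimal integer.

1751341940127261603 in 64-bit hexadecimal is 0x184E04372D8763A3.
Stored big-endian, the bytes at ascending addresses are 18 4E 04 37 2D 87 63 A3.
Read back as little-endian, the first byte is least significant, giving 0xA363872D37044E18.
0xA363872D37044E18 = 11773402479142915608.

11773402479142915608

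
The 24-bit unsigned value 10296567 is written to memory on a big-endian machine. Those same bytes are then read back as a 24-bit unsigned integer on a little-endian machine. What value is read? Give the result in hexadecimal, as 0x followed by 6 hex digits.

0xF71C9D

10296567 in 24-bit hexadecimal is 0x9D1CF7.
Stored big-endian, the bytes at ascending addresses are 9D 1C F7.
Read back as little-endian, the first byte is least significant, giving 0xF71C9D.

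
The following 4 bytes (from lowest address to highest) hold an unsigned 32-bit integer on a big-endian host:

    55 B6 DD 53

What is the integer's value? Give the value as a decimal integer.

Big-endian stores the most-significant byte at the lowest address.
The bytes are already most-significant first: 0x55B6DD53.
0x55B6DD53 = 1438047571.

1438047571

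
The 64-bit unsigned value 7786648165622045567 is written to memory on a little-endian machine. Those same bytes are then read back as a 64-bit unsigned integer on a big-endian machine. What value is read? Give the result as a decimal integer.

9177167595814195052

7786648165622045567 in 64-bit hexadecimal is 0x6C0FBB404ED95B7F.
Stored little-endian, the bytes at ascending addresses are 7F 5B D9 4E 40 BB 0F 6C.
Read back as big-endian, the last byte is least significant, giving 0x7F5BD94E40BB0F6C.
0x7F5BD94E40BB0F6C = 9177167595814195052.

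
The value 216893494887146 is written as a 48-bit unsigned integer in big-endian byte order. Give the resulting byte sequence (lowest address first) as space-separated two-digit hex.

216893494887146 in hexadecimal, padded to 48 bits, is 0xC54373B782EA.
Split into bytes (most-significant first): C5 43 73 B7 82 EA.
Big-endian stores the most-significant byte at the lowest address.
So the memory order matches the most-significant-first order: C5 43 73 B7 82 EA.

C5 43 73 B7 82 EA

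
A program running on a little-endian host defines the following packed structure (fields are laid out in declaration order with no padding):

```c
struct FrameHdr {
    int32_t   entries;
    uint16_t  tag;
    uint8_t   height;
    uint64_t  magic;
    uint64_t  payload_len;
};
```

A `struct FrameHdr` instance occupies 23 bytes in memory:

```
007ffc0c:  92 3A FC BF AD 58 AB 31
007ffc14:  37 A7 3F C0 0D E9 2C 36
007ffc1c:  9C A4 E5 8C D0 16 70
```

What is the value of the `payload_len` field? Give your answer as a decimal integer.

`payload_len` follows `entries` (4 B), `tag` (2 B), `height` (1 B), `magic` (8 B), so it starts at offset 4 + 2 + 1 + 8 = 15 and occupies 8 bytes.
Bytes at offsets 15..22: 36 9C A4 E5 8C D0 16 70.
Little-endian stores the least-significant byte at the lowest address.
Reassemble most-significant byte first: 70 16 D0 8C E5 A4 9C 36 → 0x7016D08CE5A49C36.
0x7016D08CE5A49C36 = 8076872285302332470.

8076872285302332470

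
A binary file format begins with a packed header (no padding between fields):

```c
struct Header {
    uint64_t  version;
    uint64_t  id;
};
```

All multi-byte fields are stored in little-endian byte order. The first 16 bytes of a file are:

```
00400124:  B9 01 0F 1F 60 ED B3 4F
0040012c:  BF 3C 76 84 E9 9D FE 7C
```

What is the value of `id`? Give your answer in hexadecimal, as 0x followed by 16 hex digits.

0x7CFE9DE984763CBF

`id` follows `version` (8 bytes), so it starts at byte offset 8 and occupies 8 bytes.
Bytes at offsets 8..15: BF 3C 76 84 E9 9D FE 7C.
Little-endian stores the least-significant byte at the lowest address.
Reassemble most-significant byte first: 7C FE 9D E9 84 76 3C BF → 0x7CFE9DE984763CBF.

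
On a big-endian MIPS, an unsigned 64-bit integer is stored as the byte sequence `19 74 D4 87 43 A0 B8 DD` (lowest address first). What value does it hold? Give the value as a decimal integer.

Big-endian: lowest address holds the most-significant byte.
The bytes are already most-significant first: 0x1974D48743A0B8DD.
0x1974D48743A0B8DD = 1834324625666914525.

1834324625666914525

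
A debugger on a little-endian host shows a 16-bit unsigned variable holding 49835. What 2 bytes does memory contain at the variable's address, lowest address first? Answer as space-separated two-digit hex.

AB C2

49835 in hexadecimal, padded to 16 bits, is 0xC2AB.
Split into bytes (most-significant first): C2 AB.
Little-endian: lowest address holds the least-significant byte.
So at ascending addresses the bytes are AB C2.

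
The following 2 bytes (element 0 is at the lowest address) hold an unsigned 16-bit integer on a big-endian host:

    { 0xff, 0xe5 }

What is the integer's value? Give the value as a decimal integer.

Big-endian: lowest address holds the most-significant byte.
The bytes are already most-significant first: 0xFFE5.
0xFFE5 = 65509.

65509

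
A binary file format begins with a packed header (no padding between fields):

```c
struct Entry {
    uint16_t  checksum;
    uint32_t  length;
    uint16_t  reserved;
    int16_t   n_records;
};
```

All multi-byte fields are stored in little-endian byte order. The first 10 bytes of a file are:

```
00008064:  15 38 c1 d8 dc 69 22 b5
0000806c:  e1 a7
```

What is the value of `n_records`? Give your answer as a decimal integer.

-22559

`n_records` follows `checksum` (2 B), `length` (4 B), `reserved` (2 B), so it starts at offset 2 + 4 + 2 = 8 and occupies 2 bytes.
Bytes at offsets 8..9: E1 A7.
In little-endian order the low byte comes first in memory.
Reassemble most-significant byte first: A7 E1 → 0xA7E1.
Top bit is set, so as a signed 16-bit value this is 0xA7E1 − 2^16 = -22559.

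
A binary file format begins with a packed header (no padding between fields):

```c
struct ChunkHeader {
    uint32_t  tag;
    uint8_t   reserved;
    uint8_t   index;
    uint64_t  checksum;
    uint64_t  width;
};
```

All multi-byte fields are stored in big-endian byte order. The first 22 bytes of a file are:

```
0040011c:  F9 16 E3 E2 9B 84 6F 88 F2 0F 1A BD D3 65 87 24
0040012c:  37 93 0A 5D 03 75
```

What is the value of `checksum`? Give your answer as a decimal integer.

8036939681729729381

`checksum` follows `tag` (4 B), `reserved` (1 B), `index` (1 B), so it starts at offset 4 + 1 + 1 = 6 and occupies 8 bytes.
Bytes at offsets 6..13: 6F 88 F2 0F 1A BD D3 65.
Big-endian stores the most-significant byte at the lowest address.
The bytes are already most-significant first: 0x6F88F20F1ABDD365.
0x6F88F20F1ABDD365 = 8036939681729729381.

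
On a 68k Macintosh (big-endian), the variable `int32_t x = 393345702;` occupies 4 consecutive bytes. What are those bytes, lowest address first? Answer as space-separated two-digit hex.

393345702 in hexadecimal, padded to 32 bits, is 0x1771FAA6.
Split into bytes (most-significant first): 17 71 FA A6.
Big-endian: lowest address holds the most-significant byte.
So the memory order matches the most-significant-first order: 17 71 FA A6.

17 71 FA A6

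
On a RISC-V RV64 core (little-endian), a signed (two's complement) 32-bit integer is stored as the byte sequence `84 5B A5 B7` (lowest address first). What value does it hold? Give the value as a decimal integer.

-1213899900

Little-endian stores the least-significant byte at the lowest address.
Reassemble most-significant byte first: B7 A5 5B 84 → 0xB7A55B84.
Top bit is set, so as a signed 32-bit value this is 0xB7A55B84 − 2^32 = -1213899900.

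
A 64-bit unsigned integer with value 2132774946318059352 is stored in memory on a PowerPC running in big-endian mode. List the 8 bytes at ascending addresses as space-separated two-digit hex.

2132774946318059352 in hexadecimal, padded to 64 bits, is 0x1D99238385240758.
Split into bytes (most-significant first): 1D 99 23 83 85 24 07 58.
Big-endian: lowest address holds the most-significant byte.
So the memory order matches the most-significant-first order: 1D 99 23 83 85 24 07 58.

1D 99 23 83 85 24 07 58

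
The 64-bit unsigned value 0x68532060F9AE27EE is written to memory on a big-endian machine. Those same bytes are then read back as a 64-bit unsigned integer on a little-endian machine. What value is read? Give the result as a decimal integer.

Stored big-endian, the bytes at ascending addresses are 68 53 20 60 F9 AE 27 EE.
Read back as little-endian, the first byte is least significant, giving 0xEE27AEF960205368.
0xEE27AEF960205368 = 17160877291201385320.

17160877291201385320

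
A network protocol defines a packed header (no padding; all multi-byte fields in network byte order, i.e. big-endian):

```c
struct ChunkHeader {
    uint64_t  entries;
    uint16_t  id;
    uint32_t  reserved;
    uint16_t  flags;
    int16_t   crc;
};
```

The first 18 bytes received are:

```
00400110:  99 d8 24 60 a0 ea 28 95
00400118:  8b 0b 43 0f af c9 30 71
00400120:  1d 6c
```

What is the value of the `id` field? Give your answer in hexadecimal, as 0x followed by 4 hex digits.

`id` follows `entries` (8 bytes), so it starts at byte offset 8 and occupies 2 bytes.
Bytes at offsets 8..9: 8B 0B.
Big-endian stores the most-significant byte at the lowest address.
The bytes are already most-significant first: 0x8B0B.

0x8B0B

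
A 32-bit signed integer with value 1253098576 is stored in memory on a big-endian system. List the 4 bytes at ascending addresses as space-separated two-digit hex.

4A B0 C4 50

1253098576 in hexadecimal, padded to 32 bits, is 0x4AB0C450.
Split into bytes (most-significant first): 4A B0 C4 50.
Big-endian stores the most-significant byte at the lowest address.
So the memory order matches the most-significant-first order: 4A B0 C4 50.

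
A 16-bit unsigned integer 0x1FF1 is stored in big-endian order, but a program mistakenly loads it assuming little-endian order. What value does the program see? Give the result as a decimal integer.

Stored big-endian, the bytes at ascending addresses are 1F F1.
Read back as little-endian, the first byte is least significant, giving 0xF11F.
0xF11F = 61727.

61727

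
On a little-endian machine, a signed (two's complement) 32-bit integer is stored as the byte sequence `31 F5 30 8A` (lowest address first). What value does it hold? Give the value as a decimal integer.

-1976502991

In little-endian order the low byte comes first in memory.
Reassemble most-significant byte first: 8A 30 F5 31 → 0x8A30F531.
Top bit is set, so as a signed 32-bit value this is 0x8A30F531 − 2^32 = -1976502991.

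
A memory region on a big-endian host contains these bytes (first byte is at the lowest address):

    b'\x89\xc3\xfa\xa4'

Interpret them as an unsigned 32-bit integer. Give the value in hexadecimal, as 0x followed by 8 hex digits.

0x89C3FAA4

In big-endian order the high byte comes first in memory.
The bytes are already most-significant first: 0x89C3FAA4.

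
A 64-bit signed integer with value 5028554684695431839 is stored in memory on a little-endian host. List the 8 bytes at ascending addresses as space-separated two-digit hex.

9F CA E5 E2 D7 03 C9 45

5028554684695431839 in hexadecimal, padded to 64 bits, is 0x45C903D7E2E5CA9F.
Split into bytes (most-significant first): 45 C9 03 D7 E2 E5 CA 9F.
In little-endian order the low byte comes first in memory.
So at ascending addresses the bytes are 9F CA E5 E2 D7 03 C9 45.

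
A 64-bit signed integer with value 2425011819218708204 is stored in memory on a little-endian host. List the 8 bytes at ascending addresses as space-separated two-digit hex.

EC A6 A7 BC 66 5F A7 21

2425011819218708204 in hexadecimal, padded to 64 bits, is 0x21A75F66BCA7A6EC.
Split into bytes (most-significant first): 21 A7 5F 66 BC A7 A6 EC.
In little-endian order the low byte comes first in memory.
So at ascending addresses the bytes are EC A6 A7 BC 66 5F A7 21.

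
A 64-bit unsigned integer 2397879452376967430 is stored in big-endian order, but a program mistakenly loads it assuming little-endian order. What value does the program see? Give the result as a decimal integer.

443924854727132705

2397879452376967430 in 64-bit hexadecimal is 0x2146FAA84D232906.
Stored big-endian, the bytes at ascending addresses are 21 46 FA A8 4D 23 29 06.
Read back as little-endian, the first byte is least significant, giving 0x0629234DA8FA4621.
0x0629234DA8FA4621 = 443924854727132705.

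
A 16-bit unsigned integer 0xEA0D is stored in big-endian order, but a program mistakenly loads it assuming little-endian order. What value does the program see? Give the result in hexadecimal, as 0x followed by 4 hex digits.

0x0DEA

Stored big-endian, the bytes at ascending addresses are EA 0D.
Read back as little-endian, the first byte is least significant, giving 0x0DEA.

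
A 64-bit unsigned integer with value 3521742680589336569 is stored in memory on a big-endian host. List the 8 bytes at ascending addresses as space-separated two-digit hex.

3521742680589336569 in hexadecimal, padded to 64 bits, is 0x30DFBE4F1ADBFFF9.
Split into bytes (most-significant first): 30 DF BE 4F 1A DB FF F9.
Big-endian stores the most-significant byte at the lowest address.
So the memory order matches the most-significant-first order: 30 DF BE 4F 1A DB FF F9.

30 DF BE 4F 1A DB FF F9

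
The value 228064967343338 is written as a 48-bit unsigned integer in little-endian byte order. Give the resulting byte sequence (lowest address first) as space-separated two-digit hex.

EA 3C 5D 83 6C CF

228064967343338 in hexadecimal, padded to 48 bits, is 0xCF6C835D3CEA.
Split into bytes (most-significant first): CF 6C 83 5D 3C EA.
In little-endian order the low byte comes first in memory.
So at ascending addresses the bytes are EA 3C 5D 83 6C CF.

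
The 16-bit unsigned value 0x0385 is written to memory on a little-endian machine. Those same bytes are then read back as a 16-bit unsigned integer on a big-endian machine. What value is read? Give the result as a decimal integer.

Stored little-endian, the bytes at ascending addresses are 85 03.
Read back as big-endian, the last byte is least significant, giving 0x8503.
0x8503 = 34051.

34051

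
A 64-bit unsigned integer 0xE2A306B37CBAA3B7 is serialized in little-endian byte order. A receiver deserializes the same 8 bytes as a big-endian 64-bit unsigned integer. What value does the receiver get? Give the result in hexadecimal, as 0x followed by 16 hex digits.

0xB7A3BA7CB306A3E2

Stored little-endian, the bytes at ascending addresses are B7 A3 BA 7C B3 06 A3 E2.
Read back as big-endian, the last byte is least significant, giving 0xB7A3BA7CB306A3E2.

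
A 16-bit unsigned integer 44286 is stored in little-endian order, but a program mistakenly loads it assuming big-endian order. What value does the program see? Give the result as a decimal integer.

65196

44286 in 16-bit hexadecimal is 0xACFE.
Stored little-endian, the bytes at ascending addresses are FE AC.
Read back as big-endian, the last byte is least significant, giving 0xFEAC.
0xFEAC = 65196.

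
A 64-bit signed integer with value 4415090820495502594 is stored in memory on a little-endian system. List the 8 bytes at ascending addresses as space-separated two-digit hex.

4415090820495502594 in hexadecimal, padded to 64 bits, is 0x3D458DB586B8ED02.
Split into bytes (most-significant first): 3D 45 8D B5 86 B8 ED 02.
Little-endian stores the least-significant byte at the lowest address.
So at ascending addresses the bytes are 02 ED B8 86 B5 8D 45 3D.

02 ED B8 86 B5 8D 45 3D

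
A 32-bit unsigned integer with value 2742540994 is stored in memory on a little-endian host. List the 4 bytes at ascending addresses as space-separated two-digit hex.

C2 DA 77 A3

2742540994 in hexadecimal, padded to 32 bits, is 0xA377DAC2.
Split into bytes (most-significant first): A3 77 DA C2.
Little-endian stores the least-significant byte at the lowest address.
So at ascending addresses the bytes are C2 DA 77 A3.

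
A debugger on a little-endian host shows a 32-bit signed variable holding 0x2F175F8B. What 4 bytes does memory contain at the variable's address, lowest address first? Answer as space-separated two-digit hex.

8B 5F 17 2F

Split into bytes (most-significant first): 2F 17 5F 8B.
Little-endian stores the least-significant byte at the lowest address.
So at ascending addresses the bytes are 8B 5F 17 2F.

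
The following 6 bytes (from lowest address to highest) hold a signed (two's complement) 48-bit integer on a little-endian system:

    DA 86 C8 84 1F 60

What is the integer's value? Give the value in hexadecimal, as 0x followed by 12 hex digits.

0x601F84C886DA

Little-endian: lowest address holds the least-significant byte.
Reassemble most-significant byte first: 60 1F 84 C8 86 DA → 0x601F84C886DA.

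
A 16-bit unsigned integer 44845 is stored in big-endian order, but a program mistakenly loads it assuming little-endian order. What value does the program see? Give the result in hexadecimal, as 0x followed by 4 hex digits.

0x2DAF

44845 in 16-bit hexadecimal is 0xAF2D.
Stored big-endian, the bytes at ascending addresses are AF 2D.
Read back as little-endian, the first byte is least significant, giving 0x2DAF.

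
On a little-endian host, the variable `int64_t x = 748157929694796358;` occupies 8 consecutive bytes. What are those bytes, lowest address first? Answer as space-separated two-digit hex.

748157929694796358 in hexadecimal, padded to 64 bits, is 0x0A61FDAC53599A46.
Split into bytes (most-significant first): 0A 61 FD AC 53 59 9A 46.
In little-endian order the low byte comes first in memory.
So at ascending addresses the bytes are 46 9A 59 53 AC FD 61 0A.

46 9A 59 53 AC FD 61 0A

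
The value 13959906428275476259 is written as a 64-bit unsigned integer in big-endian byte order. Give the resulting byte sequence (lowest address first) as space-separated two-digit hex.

13959906428275476259 in hexadecimal, padded to 64 bits, is 0xC1BB8CEF0B0D4723.
Split into bytes (most-significant first): C1 BB 8C EF 0B 0D 47 23.
In big-endian order the high byte comes first in memory.
So the memory order matches the most-significant-first order: C1 BB 8C EF 0B 0D 47 23.

C1 BB 8C EF 0B 0D 47 23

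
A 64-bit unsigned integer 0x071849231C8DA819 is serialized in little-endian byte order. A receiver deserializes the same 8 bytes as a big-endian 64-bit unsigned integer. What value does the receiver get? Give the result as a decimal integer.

1848882799026182151

Stored little-endian, the bytes at ascending addresses are 19 A8 8D 1C 23 49 18 07.
Read back as big-endian, the last byte is least significant, giving 0x19A88D1C23491807.
0x19A88D1C23491807 = 1848882799026182151.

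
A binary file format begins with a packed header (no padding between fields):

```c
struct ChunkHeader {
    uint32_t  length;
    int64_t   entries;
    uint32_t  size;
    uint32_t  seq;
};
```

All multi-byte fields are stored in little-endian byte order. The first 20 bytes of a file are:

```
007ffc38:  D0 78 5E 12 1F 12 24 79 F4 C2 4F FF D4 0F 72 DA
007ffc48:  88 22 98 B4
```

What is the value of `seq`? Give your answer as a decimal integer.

3029869192

`seq` follows `length` (4 B), `entries` (8 B), `size` (4 B), so it starts at offset 4 + 8 + 4 = 16 and occupies 4 bytes.
Bytes at offsets 16..19: 88 22 98 B4.
Little-endian stores the least-significant byte at the lowest address.
Reassemble most-significant byte first: B4 98 22 88 → 0xB4982288.
0xB4982288 = 3029869192.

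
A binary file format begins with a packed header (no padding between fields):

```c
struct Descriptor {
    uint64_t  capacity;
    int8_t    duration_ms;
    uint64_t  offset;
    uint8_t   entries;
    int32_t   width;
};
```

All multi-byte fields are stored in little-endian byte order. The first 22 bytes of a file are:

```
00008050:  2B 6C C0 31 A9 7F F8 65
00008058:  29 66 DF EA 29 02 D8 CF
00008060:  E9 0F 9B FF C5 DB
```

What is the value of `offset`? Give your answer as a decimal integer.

`offset` follows `capacity` (8 B), `duration_ms` (1 B), so it starts at offset 8 + 1 = 9 and occupies 8 bytes.
Bytes at offsets 9..16: 66 DF EA 29 02 D8 CF E9.
In little-endian order the low byte comes first in memory.
Reassemble most-significant byte first: E9 CF D8 02 29 EA DF 66 → 0xE9CFD80229EADF66.
0xE9CFD80229EADF66 = 16847922234821107558.

16847922234821107558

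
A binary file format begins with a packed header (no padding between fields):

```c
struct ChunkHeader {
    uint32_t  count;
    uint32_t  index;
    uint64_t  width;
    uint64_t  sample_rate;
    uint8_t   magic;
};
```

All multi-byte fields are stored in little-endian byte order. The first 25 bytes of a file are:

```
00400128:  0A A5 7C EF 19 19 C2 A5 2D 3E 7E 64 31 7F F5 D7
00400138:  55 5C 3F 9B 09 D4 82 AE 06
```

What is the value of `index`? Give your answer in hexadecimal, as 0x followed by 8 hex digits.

0xA5C21919

`index` follows `count` (4 bytes), so it starts at byte offset 4 and occupies 4 bytes.
Bytes at offsets 4..7: 19 19 C2 A5.
Little-endian: lowest address holds the least-significant byte.
Reassemble most-significant byte first: A5 C2 19 19 → 0xA5C21919.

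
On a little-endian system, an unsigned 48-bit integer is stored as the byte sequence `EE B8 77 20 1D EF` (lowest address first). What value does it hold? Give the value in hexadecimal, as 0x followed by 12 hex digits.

Little-endian stores the least-significant byte at the lowest address.
Reassemble most-significant byte first: EF 1D 20 77 B8 EE → 0xEF1D2077B8EE.

0xEF1D2077B8EE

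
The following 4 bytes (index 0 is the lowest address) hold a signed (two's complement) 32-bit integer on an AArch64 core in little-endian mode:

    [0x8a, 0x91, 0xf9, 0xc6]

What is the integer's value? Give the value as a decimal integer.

-956722806

Little-endian stores the least-significant byte at the lowest address.
Reassemble most-significant byte first: C6 F9 91 8A → 0xC6F9918A.
Top bit is set, so as a signed 32-bit value this is 0xC6F9918A − 2^32 = -956722806.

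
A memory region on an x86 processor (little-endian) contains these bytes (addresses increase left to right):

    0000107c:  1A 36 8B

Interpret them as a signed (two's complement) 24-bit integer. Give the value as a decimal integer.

-7653862

In little-endian order the low byte comes first in memory.
Reassemble most-significant byte first: 8B 36 1A → 0x8B361A.
Top bit is set, so as a signed 24-bit value this is 0x8B361A − 2^24 = -7653862.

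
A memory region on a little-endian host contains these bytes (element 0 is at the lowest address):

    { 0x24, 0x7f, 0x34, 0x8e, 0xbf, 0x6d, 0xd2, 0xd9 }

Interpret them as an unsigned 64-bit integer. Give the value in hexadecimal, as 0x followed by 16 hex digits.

0xD9D26DBF8E347F24

Little-endian: lowest address holds the least-significant byte.
Reassemble most-significant byte first: D9 D2 6D BF 8E 34 7F 24 → 0xD9D26DBF8E347F24.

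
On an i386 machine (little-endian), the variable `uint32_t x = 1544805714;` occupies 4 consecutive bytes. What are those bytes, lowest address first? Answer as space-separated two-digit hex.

1544805714 in hexadecimal, padded to 32 bits, is 0x5C13DD52.
Split into bytes (most-significant first): 5C 13 DD 52.
In little-endian order the low byte comes first in memory.
So at ascending addresses the bytes are 52 DD 13 5C.

52 DD 13 5C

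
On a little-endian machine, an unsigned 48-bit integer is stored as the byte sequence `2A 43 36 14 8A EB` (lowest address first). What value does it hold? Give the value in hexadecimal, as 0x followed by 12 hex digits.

0xEB8A1436432A

Little-endian stores the least-significant byte at the lowest address.
Reassemble most-significant byte first: EB 8A 14 36 43 2A → 0xEB8A1436432A.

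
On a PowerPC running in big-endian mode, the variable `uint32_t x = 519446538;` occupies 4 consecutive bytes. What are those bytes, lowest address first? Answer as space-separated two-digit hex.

1E F6 20 0A

519446538 in hexadecimal, padded to 32 bits, is 0x1EF6200A.
Split into bytes (most-significant first): 1E F6 20 0A.
In big-endian order the high byte comes first in memory.
So the memory order matches the most-significant-first order: 1E F6 20 0A.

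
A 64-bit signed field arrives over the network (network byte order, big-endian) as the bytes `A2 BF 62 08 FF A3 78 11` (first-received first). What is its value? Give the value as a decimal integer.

-6719544328225327087

Big-endian stores the most-significant byte at the lowest address.
The bytes are already most-significant first: 0xA2BF6208FFA37811.
Top bit is set, so as a signed 64-bit value this is 0xA2BF6208FFA37811 − 2^64 = -6719544328225327087.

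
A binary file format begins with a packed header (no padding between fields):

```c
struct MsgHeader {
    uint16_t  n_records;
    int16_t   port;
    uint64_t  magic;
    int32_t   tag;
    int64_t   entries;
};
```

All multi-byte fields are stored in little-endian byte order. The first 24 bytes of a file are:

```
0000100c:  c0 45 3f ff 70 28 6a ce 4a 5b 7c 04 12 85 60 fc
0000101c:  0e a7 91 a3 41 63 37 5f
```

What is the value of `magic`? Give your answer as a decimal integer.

323233650112604272

`magic` follows `n_records` (2 B), `port` (2 B), so it starts at offset 2 + 2 = 4 and occupies 8 bytes.
Bytes at offsets 4..11: 70 28 6A CE 4A 5B 7C 04.
In little-endian order the low byte comes first in memory.
Reassemble most-significant byte first: 04 7C 5B 4A CE 6A 28 70 → 0x047C5B4ACE6A2870.
0x047C5B4ACE6A2870 = 323233650112604272.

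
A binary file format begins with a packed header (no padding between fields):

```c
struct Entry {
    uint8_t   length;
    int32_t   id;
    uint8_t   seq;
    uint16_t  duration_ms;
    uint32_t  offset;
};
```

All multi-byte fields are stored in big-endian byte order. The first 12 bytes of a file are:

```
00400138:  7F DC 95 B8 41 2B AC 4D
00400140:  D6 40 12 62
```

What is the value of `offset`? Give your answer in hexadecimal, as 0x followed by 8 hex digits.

`offset` follows `length` (1 B), `id` (4 B), `seq` (1 B), `duration_ms` (2 B), so it starts at offset 1 + 4 + 1 + 2 = 8 and occupies 4 bytes.
Bytes at offsets 8..11: D6 40 12 62.
In big-endian order the high byte comes first in memory.
The bytes are already most-significant first: 0xD6401262.

0xD6401262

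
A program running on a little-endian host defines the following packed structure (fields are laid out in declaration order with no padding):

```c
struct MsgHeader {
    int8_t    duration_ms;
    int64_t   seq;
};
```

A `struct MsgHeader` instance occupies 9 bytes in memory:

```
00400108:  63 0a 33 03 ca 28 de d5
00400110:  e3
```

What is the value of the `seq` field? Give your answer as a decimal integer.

`seq` follows `duration_ms` (1 byte), so it starts at byte offset 1 and occupies 8 bytes.
Bytes at offsets 1..8: 0A 33 03 CA 28 DE D5 E3.
Little-endian: lowest address holds the least-significant byte.
Reassemble most-significant byte first: E3 D5 DE 28 CA 03 33 0A → 0xE3D5DE28CA03330A.
Top bit is set, so as a signed 64-bit value this is 0xE3D5DE28CA03330A − 2^64 = -2029471790291274998.

-2029471790291274998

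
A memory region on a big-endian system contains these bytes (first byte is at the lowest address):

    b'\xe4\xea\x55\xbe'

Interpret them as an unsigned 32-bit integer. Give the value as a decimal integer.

Big-endian stores the most-significant byte at the lowest address.
The bytes are already most-significant first: 0xE4EA55BE.
0xE4EA55BE = 3840562622.

3840562622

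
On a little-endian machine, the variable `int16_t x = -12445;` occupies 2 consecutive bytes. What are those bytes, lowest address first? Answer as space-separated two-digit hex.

63 CF

Two's complement of -12445 in 16 bits: 12445 = 0x309D; invert → 0xCF62; add 1 → 0xCF63.
Split into bytes (most-significant first): CF 63.
Little-endian stores the least-significant byte at the lowest address.
So at ascending addresses the bytes are 63 CF.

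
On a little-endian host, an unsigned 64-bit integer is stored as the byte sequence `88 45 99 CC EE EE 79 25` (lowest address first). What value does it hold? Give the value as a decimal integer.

Little-endian stores the least-significant byte at the lowest address.
Reassemble most-significant byte first: 25 79 EE EE CC 99 45 88 → 0x2579EEEECC994588.
0x2579EEEECC994588 = 2700452160987547016.

2700452160987547016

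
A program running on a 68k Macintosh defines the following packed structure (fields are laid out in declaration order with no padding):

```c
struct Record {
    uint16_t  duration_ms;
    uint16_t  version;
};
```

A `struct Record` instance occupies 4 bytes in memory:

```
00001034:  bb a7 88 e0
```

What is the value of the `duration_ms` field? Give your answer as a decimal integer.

48039

`duration_ms` is the first field, at byte offset 0, occupying 2 bytes.
Bytes at offsets 0..1: BB A7.
Big-endian stores the most-significant byte at the lowest address.
The bytes are already most-significant first: 0xBBA7.
0xBBA7 = 48039.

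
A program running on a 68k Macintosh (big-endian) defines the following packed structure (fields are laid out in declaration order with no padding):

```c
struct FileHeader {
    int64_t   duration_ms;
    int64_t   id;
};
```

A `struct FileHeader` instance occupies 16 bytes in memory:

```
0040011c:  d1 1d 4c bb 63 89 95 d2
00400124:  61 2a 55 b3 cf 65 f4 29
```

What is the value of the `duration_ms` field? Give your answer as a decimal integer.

`duration_ms` is the first field, at byte offset 0, occupying 8 bytes.
Bytes at offsets 0..7: D1 1D 4C BB 63 89 95 D2.
Big-endian stores the most-significant byte at the lowest address.
The bytes are already most-significant first: 0xD11D4CBB638995D2.
Top bit is set, so as a signed 64-bit value this is 0xD11D4CBB638995D2 − 2^64 = -3378459777745447470.

-3378459777745447470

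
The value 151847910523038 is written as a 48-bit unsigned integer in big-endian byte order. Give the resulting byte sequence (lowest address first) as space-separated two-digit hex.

151847910523038 in hexadecimal, padded to 48 bits, is 0x8A1AD8C4409E.
Split into bytes (most-significant first): 8A 1A D8 C4 40 9E.
In big-endian order the high byte comes first in memory.
So the memory order matches the most-significant-first order: 8A 1A D8 C4 40 9E.

8A 1A D8 C4 40 9E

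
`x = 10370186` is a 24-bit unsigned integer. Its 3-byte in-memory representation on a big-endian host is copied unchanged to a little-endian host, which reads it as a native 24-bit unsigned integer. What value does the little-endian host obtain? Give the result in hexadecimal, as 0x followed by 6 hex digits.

0x8A3C9E

10370186 in 24-bit hexadecimal is 0x9E3C8A.
Stored big-endian, the bytes at ascending addresses are 9E 3C 8A.
Read back as little-endian, the first byte is least significant, giving 0x8A3C9E.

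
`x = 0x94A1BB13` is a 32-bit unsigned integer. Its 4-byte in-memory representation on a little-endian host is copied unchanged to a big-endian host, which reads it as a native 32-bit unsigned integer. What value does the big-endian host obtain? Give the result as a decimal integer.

Stored little-endian, the bytes at ascending addresses are 13 BB A1 94.
Read back as big-endian, the last byte is least significant, giving 0x13BBA194.
0x13BBA194 = 331063700.

331063700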